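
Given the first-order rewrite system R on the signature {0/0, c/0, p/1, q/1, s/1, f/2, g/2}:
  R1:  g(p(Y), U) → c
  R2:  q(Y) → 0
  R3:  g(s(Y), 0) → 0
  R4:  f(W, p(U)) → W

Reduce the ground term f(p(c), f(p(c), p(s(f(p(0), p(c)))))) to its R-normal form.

p(c)

1. f(p(c), f(p(c), p(s(f(p(0), p(c))))))  →  f(p(c), p(c))   [R4 at 2]
2. f(p(c), p(c))  →  p(c)   [R4 at ε]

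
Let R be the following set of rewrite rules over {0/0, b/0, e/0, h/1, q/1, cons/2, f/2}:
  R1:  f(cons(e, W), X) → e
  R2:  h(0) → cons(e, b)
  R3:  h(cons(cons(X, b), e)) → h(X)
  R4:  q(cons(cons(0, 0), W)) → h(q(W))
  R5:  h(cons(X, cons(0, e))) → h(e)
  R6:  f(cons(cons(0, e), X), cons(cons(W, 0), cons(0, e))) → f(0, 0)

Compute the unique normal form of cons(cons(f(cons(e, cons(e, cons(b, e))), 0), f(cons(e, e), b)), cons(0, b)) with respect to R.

cons(cons(e, e), cons(0, b))

1. cons(cons(f(cons(e, cons(e, cons(b, e))), 0), f(cons(e, e), b)), cons(0, b))  →  cons(cons(e, f(cons(e, e), b)), cons(0, b))   [R1 at 1.1]
2. cons(cons(e, f(cons(e, e), b)), cons(0, b))  →  cons(cons(e, e), cons(0, b))   [R1 at 1.2]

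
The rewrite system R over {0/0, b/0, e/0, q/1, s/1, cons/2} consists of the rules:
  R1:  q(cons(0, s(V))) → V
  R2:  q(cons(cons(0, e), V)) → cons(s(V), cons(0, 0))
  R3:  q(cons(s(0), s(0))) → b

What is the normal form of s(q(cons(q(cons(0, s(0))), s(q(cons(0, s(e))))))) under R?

s(e)

1. s(q(cons(q(cons(0, s(0))), s(q(cons(0, s(e)))))))  →  s(q(cons(0, s(q(cons(0, s(e)))))))   [R1 at 1.1.1]
2. s(q(cons(0, s(q(cons(0, s(e)))))))  →  s(q(cons(0, s(e))))   [R1 at 1]
3. s(q(cons(0, s(e))))  →  s(e)   [R1 at 1]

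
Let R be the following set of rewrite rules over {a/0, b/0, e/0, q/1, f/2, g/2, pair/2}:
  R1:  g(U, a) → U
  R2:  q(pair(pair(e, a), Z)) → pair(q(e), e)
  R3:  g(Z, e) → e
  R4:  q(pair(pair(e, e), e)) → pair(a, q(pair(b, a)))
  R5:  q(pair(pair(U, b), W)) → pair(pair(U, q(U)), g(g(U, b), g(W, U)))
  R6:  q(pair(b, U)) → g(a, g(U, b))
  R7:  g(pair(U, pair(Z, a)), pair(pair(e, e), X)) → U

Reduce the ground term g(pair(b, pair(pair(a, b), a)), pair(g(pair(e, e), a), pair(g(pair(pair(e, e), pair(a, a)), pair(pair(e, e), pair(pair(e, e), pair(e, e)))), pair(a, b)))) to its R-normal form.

1. g(pair(b, pair(pair(a, b), a)), pair(g(pair(e, e), a), pair(g(pair(pair(e, e), pair(a, a)), pair(pair(e, e), pair(pair(e, e), pair(e, e)))), pair(a, b))))  →  g(pair(b, pair(pair(a, b), a)), pair(pair(e, e), pair(g(pair(pair(e, e), pair(a, a)), pair(pair(e, e), pair(pair(e, e), pair(e, e)))), pair(a, b))))   [R1 at 2.1]
2. g(pair(b, pair(pair(a, b), a)), pair(pair(e, e), pair(g(pair(pair(e, e), pair(a, a)), pair(pair(e, e), pair(pair(e, e), pair(e, e)))), pair(a, b))))  →  b   [R7 at ε]

b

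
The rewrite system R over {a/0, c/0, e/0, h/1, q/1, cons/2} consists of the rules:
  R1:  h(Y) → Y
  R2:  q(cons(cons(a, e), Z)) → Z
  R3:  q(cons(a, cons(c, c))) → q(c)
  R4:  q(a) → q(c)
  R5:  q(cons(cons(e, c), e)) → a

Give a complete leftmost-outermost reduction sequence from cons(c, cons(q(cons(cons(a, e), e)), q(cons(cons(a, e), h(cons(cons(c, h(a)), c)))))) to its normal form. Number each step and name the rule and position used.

1. cons(c, cons(q(cons(cons(a, e), e)), q(cons(cons(a, e), h(cons(cons(c, h(a)), c))))))  →  cons(c, cons(e, q(cons(cons(a, e), h(cons(cons(c, h(a)), c))))))   [R2 at 2.1]
2. cons(c, cons(e, q(cons(cons(a, e), h(cons(cons(c, h(a)), c))))))  →  cons(c, cons(e, h(cons(cons(c, h(a)), c))))   [R2 at 2.2]
3. cons(c, cons(e, h(cons(cons(c, h(a)), c))))  →  cons(c, cons(e, cons(cons(c, h(a)), c)))   [R1 at 2.2]
4. cons(c, cons(e, cons(cons(c, h(a)), c)))  →  cons(c, cons(e, cons(cons(c, a), c)))   [R1 at 2.2.1.2]

cons(c, cons(e, cons(cons(c, a), c)))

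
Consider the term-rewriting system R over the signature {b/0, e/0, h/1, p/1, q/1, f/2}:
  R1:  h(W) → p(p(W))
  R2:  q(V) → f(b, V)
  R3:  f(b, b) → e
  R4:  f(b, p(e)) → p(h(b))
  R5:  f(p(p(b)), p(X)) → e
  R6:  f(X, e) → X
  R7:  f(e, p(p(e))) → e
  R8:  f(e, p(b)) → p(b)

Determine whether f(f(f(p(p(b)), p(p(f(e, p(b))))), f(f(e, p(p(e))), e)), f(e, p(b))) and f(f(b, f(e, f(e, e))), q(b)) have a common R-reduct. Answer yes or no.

Reduce t₁ = f(f(f(p(p(b)), p(p(f(e, p(b))))), f(f(e, p(p(e))), e)), f(e, p(b))):
1. f(f(f(p(p(b)), p(p(f(e, p(b))))), f(f(e, p(p(e))), e)), f(e, p(b)))  →  f(f(e, f(f(e, p(p(e))), e)), f(e, p(b)))   [R5 at 1.1]
2. f(f(e, f(f(e, p(p(e))), e)), f(e, p(b)))  →  f(f(e, f(e, p(p(e)))), f(e, p(b)))   [R6 at 1.2]
3. f(f(e, f(e, p(p(e)))), f(e, p(b)))  →  f(f(e, e), f(e, p(b)))   [R7 at 1.2]
4. f(f(e, e), f(e, p(b)))  →  f(e, f(e, p(b)))   [R6 at 1]
5. f(e, f(e, p(b)))  →  f(e, p(b))   [R8 at 2]
6. f(e, p(b))  →  p(b)   [R8 at ε]

Reduce t₂ = f(f(b, f(e, f(e, e))), q(b)):
1. f(f(b, f(e, f(e, e))), q(b))  →  f(f(b, f(e, e)), q(b))   [R6 at 1.2.2]
2. f(f(b, f(e, e)), q(b))  →  f(f(b, e), q(b))   [R6 at 1.2]
3. f(f(b, e), q(b))  →  f(b, q(b))   [R6 at 1]
4. f(b, q(b))  →  f(b, f(b, b))   [R2 at 2]
5. f(b, f(b, b))  →  f(b, e)   [R3 at 2]
6. f(b, e)  →  b   [R6 at ε]

no — NF(t₁) = p(b), NF(t₂) = b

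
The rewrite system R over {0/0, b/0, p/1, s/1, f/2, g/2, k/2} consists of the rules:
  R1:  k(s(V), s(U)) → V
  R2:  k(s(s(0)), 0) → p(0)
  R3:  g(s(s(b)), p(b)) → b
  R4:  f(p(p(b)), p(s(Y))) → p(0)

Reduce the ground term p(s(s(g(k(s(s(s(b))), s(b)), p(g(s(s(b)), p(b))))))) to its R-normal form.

p(s(s(b)))

1. p(s(s(g(k(s(s(s(b))), s(b)), p(g(s(s(b)), p(b)))))))  →  p(s(s(g(s(s(b)), p(g(s(s(b)), p(b)))))))   [R1 at 1.1.1.1]
2. p(s(s(g(s(s(b)), p(g(s(s(b)), p(b)))))))  →  p(s(s(g(s(s(b)), p(b)))))   [R3 at 1.1.1.2.1]
3. p(s(s(g(s(s(b)), p(b)))))  →  p(s(s(b)))   [R3 at 1.1.1]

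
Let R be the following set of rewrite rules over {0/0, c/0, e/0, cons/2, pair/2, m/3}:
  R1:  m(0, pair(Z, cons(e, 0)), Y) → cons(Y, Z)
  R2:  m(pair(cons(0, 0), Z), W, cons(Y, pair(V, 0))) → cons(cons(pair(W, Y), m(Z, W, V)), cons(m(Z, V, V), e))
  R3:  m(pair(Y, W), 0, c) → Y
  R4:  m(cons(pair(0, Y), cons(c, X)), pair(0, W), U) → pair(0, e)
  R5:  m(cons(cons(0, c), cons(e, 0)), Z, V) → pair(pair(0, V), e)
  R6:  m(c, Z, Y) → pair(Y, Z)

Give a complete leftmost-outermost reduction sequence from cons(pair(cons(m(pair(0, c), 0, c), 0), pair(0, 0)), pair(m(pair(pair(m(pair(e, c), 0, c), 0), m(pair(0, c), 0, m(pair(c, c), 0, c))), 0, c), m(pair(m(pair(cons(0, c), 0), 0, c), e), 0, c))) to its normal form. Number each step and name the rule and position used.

1. cons(pair(cons(m(pair(0, c), 0, c), 0), pair(0, 0)), pair(m(pair(pair(m(pair(e, c), 0, c), 0), m(pair(0, c), 0, m(pair(c, c), 0, c))), 0, c), m(pair(m(pair(cons(0, c), 0), 0, c), e), 0, c)))  →  cons(pair(cons(0, 0), pair(0, 0)), pair(m(pair(pair(m(pair(e, c), 0, c), 0), m(pair(0, c), 0, m(pair(c, c), 0, c))), 0, c), m(pair(m(pair(cons(0, c), 0), 0, c), e), 0, c)))   [R3 at 1.1.1]
2. cons(pair(cons(0, 0), pair(0, 0)), pair(m(pair(pair(m(pair(e, c), 0, c), 0), m(pair(0, c), 0, m(pair(c, c), 0, c))), 0, c), m(pair(m(pair(cons(0, c), 0), 0, c), e), 0, c)))  →  cons(pair(cons(0, 0), pair(0, 0)), pair(pair(m(pair(e, c), 0, c), 0), m(pair(m(pair(cons(0, c), 0), 0, c), e), 0, c)))   [R3 at 2.1]
3. cons(pair(cons(0, 0), pair(0, 0)), pair(pair(m(pair(e, c), 0, c), 0), m(pair(m(pair(cons(0, c), 0), 0, c), e), 0, c)))  →  cons(pair(cons(0, 0), pair(0, 0)), pair(pair(e, 0), m(pair(m(pair(cons(0, c), 0), 0, c), e), 0, c)))   [R3 at 2.1.1]
4. cons(pair(cons(0, 0), pair(0, 0)), pair(pair(e, 0), m(pair(m(pair(cons(0, c), 0), 0, c), e), 0, c)))  →  cons(pair(cons(0, 0), pair(0, 0)), pair(pair(e, 0), m(pair(cons(0, c), 0), 0, c)))   [R3 at 2.2]
5. cons(pair(cons(0, 0), pair(0, 0)), pair(pair(e, 0), m(pair(cons(0, c), 0), 0, c)))  →  cons(pair(cons(0, 0), pair(0, 0)), pair(pair(e, 0), cons(0, c)))   [R3 at 2.2]

cons(pair(cons(0, 0), pair(0, 0)), pair(pair(e, 0), cons(0, c)))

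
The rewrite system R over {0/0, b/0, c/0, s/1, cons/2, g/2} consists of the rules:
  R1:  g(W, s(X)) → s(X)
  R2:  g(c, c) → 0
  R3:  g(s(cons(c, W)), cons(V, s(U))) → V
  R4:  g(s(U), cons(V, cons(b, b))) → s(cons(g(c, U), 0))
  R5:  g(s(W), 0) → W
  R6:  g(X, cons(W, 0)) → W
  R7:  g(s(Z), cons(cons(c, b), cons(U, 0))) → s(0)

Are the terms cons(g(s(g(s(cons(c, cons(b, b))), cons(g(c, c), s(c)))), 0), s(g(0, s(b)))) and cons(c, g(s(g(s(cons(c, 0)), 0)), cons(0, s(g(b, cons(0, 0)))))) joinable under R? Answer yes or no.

no — NF(t₁) = cons(0, s(s(b))), NF(t₂) = cons(c, 0)

Reduce t₁ = cons(g(s(g(s(cons(c, cons(b, b))), cons(g(c, c), s(c)))), 0), s(g(0, s(b)))):
1. cons(g(s(g(s(cons(c, cons(b, b))), cons(g(c, c), s(c)))), 0), s(g(0, s(b))))  →  cons(g(s(cons(c, cons(b, b))), cons(g(c, c), s(c))), s(g(0, s(b))))   [R5 at 1]
2. cons(g(s(cons(c, cons(b, b))), cons(g(c, c), s(c))), s(g(0, s(b))))  →  cons(g(c, c), s(g(0, s(b))))   [R3 at 1]
3. cons(g(c, c), s(g(0, s(b))))  →  cons(0, s(g(0, s(b))))   [R2 at 1]
4. cons(0, s(g(0, s(b))))  →  cons(0, s(s(b)))   [R1 at 2.1]

Reduce t₂ = cons(c, g(s(g(s(cons(c, 0)), 0)), cons(0, s(g(b, cons(0, 0)))))):
1. cons(c, g(s(g(s(cons(c, 0)), 0)), cons(0, s(g(b, cons(0, 0))))))  →  cons(c, g(s(cons(c, 0)), cons(0, s(g(b, cons(0, 0))))))   [R5 at 2.1.1]
2. cons(c, g(s(cons(c, 0)), cons(0, s(g(b, cons(0, 0))))))  →  cons(c, 0)   [R3 at 2]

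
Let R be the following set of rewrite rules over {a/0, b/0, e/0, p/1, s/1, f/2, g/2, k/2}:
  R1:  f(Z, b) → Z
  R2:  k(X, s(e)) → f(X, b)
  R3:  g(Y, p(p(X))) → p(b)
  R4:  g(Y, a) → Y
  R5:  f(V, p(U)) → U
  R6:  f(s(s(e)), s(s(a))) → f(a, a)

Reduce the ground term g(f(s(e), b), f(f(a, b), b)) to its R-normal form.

s(e)

1. g(f(s(e), b), f(f(a, b), b))  →  g(s(e), f(f(a, b), b))   [R1 at 1]
2. g(s(e), f(f(a, b), b))  →  g(s(e), f(a, b))   [R1 at 2]
3. g(s(e), f(a, b))  →  g(s(e), a)   [R1 at 2]
4. g(s(e), a)  →  s(e)   [R4 at ε]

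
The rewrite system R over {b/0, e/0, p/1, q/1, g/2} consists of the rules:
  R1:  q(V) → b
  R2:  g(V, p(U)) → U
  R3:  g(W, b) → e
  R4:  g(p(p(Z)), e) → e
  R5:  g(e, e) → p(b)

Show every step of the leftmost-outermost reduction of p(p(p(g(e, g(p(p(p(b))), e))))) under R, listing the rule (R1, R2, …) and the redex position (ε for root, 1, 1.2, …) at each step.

p(p(p(p(b))))

1. p(p(p(g(e, g(p(p(p(b))), e)))))  →  p(p(p(g(e, e))))   [R4 at 1.1.1.2]
2. p(p(p(g(e, e))))  →  p(p(p(p(b))))   [R5 at 1.1.1]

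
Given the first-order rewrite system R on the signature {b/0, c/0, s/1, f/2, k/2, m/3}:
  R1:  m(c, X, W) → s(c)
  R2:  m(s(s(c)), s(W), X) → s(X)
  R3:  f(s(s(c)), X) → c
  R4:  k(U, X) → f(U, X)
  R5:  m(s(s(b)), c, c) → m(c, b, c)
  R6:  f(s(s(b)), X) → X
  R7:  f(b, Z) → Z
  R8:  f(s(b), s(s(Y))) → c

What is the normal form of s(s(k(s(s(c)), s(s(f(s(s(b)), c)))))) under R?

1. s(s(k(s(s(c)), s(s(f(s(s(b)), c))))))  →  s(s(f(s(s(c)), s(s(f(s(s(b)), c))))))   [R4 at 1.1]
2. s(s(f(s(s(c)), s(s(f(s(s(b)), c))))))  →  s(s(c))   [R3 at 1.1]

s(s(c))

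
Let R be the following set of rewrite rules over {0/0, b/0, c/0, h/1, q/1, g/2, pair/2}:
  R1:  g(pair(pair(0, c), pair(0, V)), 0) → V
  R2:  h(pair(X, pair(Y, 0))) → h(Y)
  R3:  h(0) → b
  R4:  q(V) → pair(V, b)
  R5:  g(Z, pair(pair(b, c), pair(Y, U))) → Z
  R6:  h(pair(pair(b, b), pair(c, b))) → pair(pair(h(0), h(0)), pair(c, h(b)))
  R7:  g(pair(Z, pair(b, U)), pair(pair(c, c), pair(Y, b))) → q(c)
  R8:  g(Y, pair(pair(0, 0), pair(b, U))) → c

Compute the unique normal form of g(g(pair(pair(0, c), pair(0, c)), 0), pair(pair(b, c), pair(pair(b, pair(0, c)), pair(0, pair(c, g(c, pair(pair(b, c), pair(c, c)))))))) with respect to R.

1. g(g(pair(pair(0, c), pair(0, c)), 0), pair(pair(b, c), pair(pair(b, pair(0, c)), pair(0, pair(c, g(c, pair(pair(b, c), pair(c, c))))))))  →  g(pair(pair(0, c), pair(0, c)), 0)   [R5 at ε]
2. g(pair(pair(0, c), pair(0, c)), 0)  →  c   [R1 at ε]

c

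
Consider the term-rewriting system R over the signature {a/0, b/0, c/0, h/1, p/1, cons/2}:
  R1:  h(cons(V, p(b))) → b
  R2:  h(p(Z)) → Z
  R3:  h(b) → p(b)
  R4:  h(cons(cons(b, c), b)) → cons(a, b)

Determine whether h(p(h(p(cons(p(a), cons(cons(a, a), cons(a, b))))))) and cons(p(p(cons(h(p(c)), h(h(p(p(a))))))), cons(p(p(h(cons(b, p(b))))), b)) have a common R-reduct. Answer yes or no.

Reduce t₁ = h(p(h(p(cons(p(a), cons(cons(a, a), cons(a, b))))))):
1. h(p(h(p(cons(p(a), cons(cons(a, a), cons(a, b)))))))  →  h(p(cons(p(a), cons(cons(a, a), cons(a, b)))))   [R2 at ε]
2. h(p(cons(p(a), cons(cons(a, a), cons(a, b)))))  →  cons(p(a), cons(cons(a, a), cons(a, b)))   [R2 at ε]

Reduce t₂ = cons(p(p(cons(h(p(c)), h(h(p(p(a))))))), cons(p(p(h(cons(b, p(b))))), b)):
1. cons(p(p(cons(h(p(c)), h(h(p(p(a))))))), cons(p(p(h(cons(b, p(b))))), b))  →  cons(p(p(cons(c, h(h(p(p(a))))))), cons(p(p(h(cons(b, p(b))))), b))   [R2 at 1.1.1.1]
2. cons(p(p(cons(c, h(h(p(p(a))))))), cons(p(p(h(cons(b, p(b))))), b))  →  cons(p(p(cons(c, h(p(a))))), cons(p(p(h(cons(b, p(b))))), b))   [R2 at 1.1.1.2.1]
3. cons(p(p(cons(c, h(p(a))))), cons(p(p(h(cons(b, p(b))))), b))  →  cons(p(p(cons(c, a))), cons(p(p(h(cons(b, p(b))))), b))   [R2 at 1.1.1.2]
4. cons(p(p(cons(c, a))), cons(p(p(h(cons(b, p(b))))), b))  →  cons(p(p(cons(c, a))), cons(p(p(b)), b))   [R1 at 2.1.1.1]

no — NF(t₁) = cons(p(a), cons(cons(a, a), cons(a, b))), NF(t₂) = cons(p(p(cons(c, a))), cons(p(p(b)), b))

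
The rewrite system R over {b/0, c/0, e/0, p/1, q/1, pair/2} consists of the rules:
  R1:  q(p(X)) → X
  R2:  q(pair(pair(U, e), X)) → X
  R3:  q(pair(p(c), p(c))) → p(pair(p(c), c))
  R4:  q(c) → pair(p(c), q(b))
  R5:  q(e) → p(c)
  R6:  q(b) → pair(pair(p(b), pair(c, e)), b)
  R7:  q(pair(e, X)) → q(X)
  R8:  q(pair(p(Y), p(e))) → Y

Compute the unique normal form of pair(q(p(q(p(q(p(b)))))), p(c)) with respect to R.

pair(b, p(c))

1. pair(q(p(q(p(q(p(b)))))), p(c))  →  pair(q(p(q(p(b)))), p(c))   [R1 at 1]
2. pair(q(p(q(p(b)))), p(c))  →  pair(q(p(b)), p(c))   [R1 at 1]
3. pair(q(p(b)), p(c))  →  pair(b, p(c))   [R1 at 1]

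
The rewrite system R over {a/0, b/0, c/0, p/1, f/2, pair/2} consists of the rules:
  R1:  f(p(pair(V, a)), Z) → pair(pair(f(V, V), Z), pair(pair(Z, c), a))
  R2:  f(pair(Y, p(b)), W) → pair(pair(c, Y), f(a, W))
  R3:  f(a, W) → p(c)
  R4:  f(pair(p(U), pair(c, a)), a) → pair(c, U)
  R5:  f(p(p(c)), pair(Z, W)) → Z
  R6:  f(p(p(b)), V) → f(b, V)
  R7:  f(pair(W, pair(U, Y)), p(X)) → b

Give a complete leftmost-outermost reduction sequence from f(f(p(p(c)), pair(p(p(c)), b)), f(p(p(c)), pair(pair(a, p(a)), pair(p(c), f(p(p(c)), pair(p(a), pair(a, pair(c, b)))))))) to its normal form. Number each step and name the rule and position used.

a

1. f(f(p(p(c)), pair(p(p(c)), b)), f(p(p(c)), pair(pair(a, p(a)), pair(p(c), f(p(p(c)), pair(p(a), pair(a, pair(c, b))))))))  →  f(p(p(c)), f(p(p(c)), pair(pair(a, p(a)), pair(p(c), f(p(p(c)), pair(p(a), pair(a, pair(c, b))))))))   [R5 at 1]
2. f(p(p(c)), f(p(p(c)), pair(pair(a, p(a)), pair(p(c), f(p(p(c)), pair(p(a), pair(a, pair(c, b))))))))  →  f(p(p(c)), pair(a, p(a)))   [R5 at 2]
3. f(p(p(c)), pair(a, p(a)))  →  a   [R5 at ε]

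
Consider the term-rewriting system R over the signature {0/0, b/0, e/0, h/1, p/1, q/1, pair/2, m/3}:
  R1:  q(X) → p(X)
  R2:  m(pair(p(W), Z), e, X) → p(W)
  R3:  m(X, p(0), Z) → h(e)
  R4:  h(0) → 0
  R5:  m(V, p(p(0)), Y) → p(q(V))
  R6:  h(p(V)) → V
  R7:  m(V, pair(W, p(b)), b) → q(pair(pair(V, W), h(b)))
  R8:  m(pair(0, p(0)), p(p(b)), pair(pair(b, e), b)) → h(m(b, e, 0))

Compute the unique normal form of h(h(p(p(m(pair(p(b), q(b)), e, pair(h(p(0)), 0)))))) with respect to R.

p(b)

1. h(h(p(p(m(pair(p(b), q(b)), e, pair(h(p(0)), 0))))))  →  h(p(m(pair(p(b), q(b)), e, pair(h(p(0)), 0))))   [R6 at 1]
2. h(p(m(pair(p(b), q(b)), e, pair(h(p(0)), 0))))  →  m(pair(p(b), q(b)), e, pair(h(p(0)), 0))   [R6 at ε]
3. m(pair(p(b), q(b)), e, pair(h(p(0)), 0))  →  p(b)   [R2 at ε]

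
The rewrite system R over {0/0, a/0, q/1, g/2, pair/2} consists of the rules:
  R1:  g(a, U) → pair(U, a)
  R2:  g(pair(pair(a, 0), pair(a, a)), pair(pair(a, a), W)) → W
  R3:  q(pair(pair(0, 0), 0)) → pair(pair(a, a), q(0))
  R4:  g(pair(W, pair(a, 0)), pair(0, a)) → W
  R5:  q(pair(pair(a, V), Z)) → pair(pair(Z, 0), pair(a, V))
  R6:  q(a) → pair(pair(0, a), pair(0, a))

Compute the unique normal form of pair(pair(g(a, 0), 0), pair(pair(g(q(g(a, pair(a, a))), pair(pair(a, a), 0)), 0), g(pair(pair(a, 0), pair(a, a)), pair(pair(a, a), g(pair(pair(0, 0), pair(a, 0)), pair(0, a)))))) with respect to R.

1. pair(pair(g(a, 0), 0), pair(pair(g(q(g(a, pair(a, a))), pair(pair(a, a), 0)), 0), g(pair(pair(a, 0), pair(a, a)), pair(pair(a, a), g(pair(pair(0, 0), pair(a, 0)), pair(0, a))))))  →  pair(pair(pair(0, a), 0), pair(pair(g(q(g(a, pair(a, a))), pair(pair(a, a), 0)), 0), g(pair(pair(a, 0), pair(a, a)), pair(pair(a, a), g(pair(pair(0, 0), pair(a, 0)), pair(0, a))))))   [R1 at 1.1]
2. pair(pair(pair(0, a), 0), pair(pair(g(q(g(a, pair(a, a))), pair(pair(a, a), 0)), 0), g(pair(pair(a, 0), pair(a, a)), pair(pair(a, a), g(pair(pair(0, 0), pair(a, 0)), pair(0, a))))))  →  pair(pair(pair(0, a), 0), pair(pair(g(q(pair(pair(a, a), a)), pair(pair(a, a), 0)), 0), g(pair(pair(a, 0), pair(a, a)), pair(pair(a, a), g(pair(pair(0, 0), pair(a, 0)), pair(0, a))))))   [R1 at 2.1.1.1.1]
3. pair(pair(pair(0, a), 0), pair(pair(g(q(pair(pair(a, a), a)), pair(pair(a, a), 0)), 0), g(pair(pair(a, 0), pair(a, a)), pair(pair(a, a), g(pair(pair(0, 0), pair(a, 0)), pair(0, a))))))  →  pair(pair(pair(0, a), 0), pair(pair(g(pair(pair(a, 0), pair(a, a)), pair(pair(a, a), 0)), 0), g(pair(pair(a, 0), pair(a, a)), pair(pair(a, a), g(pair(pair(0, 0), pair(a, 0)), pair(0, a))))))   [R5 at 2.1.1.1]
4. pair(pair(pair(0, a), 0), pair(pair(g(pair(pair(a, 0), pair(a, a)), pair(pair(a, a), 0)), 0), g(pair(pair(a, 0), pair(a, a)), pair(pair(a, a), g(pair(pair(0, 0), pair(a, 0)), pair(0, a))))))  →  pair(pair(pair(0, a), 0), pair(pair(0, 0), g(pair(pair(a, 0), pair(a, a)), pair(pair(a, a), g(pair(pair(0, 0), pair(a, 0)), pair(0, a))))))   [R2 at 2.1.1]
5. pair(pair(pair(0, a), 0), pair(pair(0, 0), g(pair(pair(a, 0), pair(a, a)), pair(pair(a, a), g(pair(pair(0, 0), pair(a, 0)), pair(0, a))))))  →  pair(pair(pair(0, a), 0), pair(pair(0, 0), g(pair(pair(0, 0), pair(a, 0)), pair(0, a))))   [R2 at 2.2]
6. pair(pair(pair(0, a), 0), pair(pair(0, 0), g(pair(pair(0, 0), pair(a, 0)), pair(0, a))))  →  pair(pair(pair(0, a), 0), pair(pair(0, 0), pair(0, 0)))   [R4 at 2.2]

pair(pair(pair(0, a), 0), pair(pair(0, 0), pair(0, 0)))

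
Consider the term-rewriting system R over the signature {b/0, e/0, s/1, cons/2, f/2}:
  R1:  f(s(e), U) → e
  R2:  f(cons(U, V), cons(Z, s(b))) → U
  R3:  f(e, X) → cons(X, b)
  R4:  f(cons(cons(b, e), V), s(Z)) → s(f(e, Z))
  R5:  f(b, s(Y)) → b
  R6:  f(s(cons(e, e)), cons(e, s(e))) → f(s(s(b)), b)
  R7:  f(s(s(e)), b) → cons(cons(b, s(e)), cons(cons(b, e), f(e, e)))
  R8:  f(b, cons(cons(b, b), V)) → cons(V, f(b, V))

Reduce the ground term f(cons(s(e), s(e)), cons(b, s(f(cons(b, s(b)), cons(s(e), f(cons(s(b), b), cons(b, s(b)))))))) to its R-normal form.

1. f(cons(s(e), s(e)), cons(b, s(f(cons(b, s(b)), cons(s(e), f(cons(s(b), b), cons(b, s(b))))))))  →  f(cons(s(e), s(e)), cons(b, s(f(cons(b, s(b)), cons(s(e), s(b))))))   [R2 at 2.2.1.2.2]
2. f(cons(s(e), s(e)), cons(b, s(f(cons(b, s(b)), cons(s(e), s(b))))))  →  f(cons(s(e), s(e)), cons(b, s(b)))   [R2 at 2.2.1]
3. f(cons(s(e), s(e)), cons(b, s(b)))  →  s(e)   [R2 at ε]

s(e)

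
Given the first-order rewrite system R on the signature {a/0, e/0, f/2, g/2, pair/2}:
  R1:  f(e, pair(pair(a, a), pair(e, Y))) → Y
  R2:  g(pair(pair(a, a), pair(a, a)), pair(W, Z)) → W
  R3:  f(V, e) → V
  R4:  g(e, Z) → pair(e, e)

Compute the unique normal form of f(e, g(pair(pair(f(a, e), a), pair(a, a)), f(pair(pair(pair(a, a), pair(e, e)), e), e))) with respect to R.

1. f(e, g(pair(pair(f(a, e), a), pair(a, a)), f(pair(pair(pair(a, a), pair(e, e)), e), e)))  →  f(e, g(pair(pair(a, a), pair(a, a)), f(pair(pair(pair(a, a), pair(e, e)), e), e)))   [R3 at 2.1.1.1]
2. f(e, g(pair(pair(a, a), pair(a, a)), f(pair(pair(pair(a, a), pair(e, e)), e), e)))  →  f(e, g(pair(pair(a, a), pair(a, a)), pair(pair(pair(a, a), pair(e, e)), e)))   [R3 at 2.2]
3. f(e, g(pair(pair(a, a), pair(a, a)), pair(pair(pair(a, a), pair(e, e)), e)))  →  f(e, pair(pair(a, a), pair(e, e)))   [R2 at 2]
4. f(e, pair(pair(a, a), pair(e, e)))  →  e   [R1 at ε]

e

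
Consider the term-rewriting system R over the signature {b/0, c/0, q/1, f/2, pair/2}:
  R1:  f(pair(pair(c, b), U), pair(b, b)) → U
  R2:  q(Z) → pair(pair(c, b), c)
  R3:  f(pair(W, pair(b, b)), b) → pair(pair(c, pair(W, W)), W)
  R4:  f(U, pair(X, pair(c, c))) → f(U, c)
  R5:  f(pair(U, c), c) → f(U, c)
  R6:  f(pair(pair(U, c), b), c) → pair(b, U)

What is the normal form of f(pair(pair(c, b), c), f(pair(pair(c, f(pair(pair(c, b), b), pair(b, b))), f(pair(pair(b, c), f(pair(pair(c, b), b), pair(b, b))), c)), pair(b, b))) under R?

1. f(pair(pair(c, b), c), f(pair(pair(c, f(pair(pair(c, b), b), pair(b, b))), f(pair(pair(b, c), f(pair(pair(c, b), b), pair(b, b))), c)), pair(b, b)))  →  f(pair(pair(c, b), c), f(pair(pair(c, b), f(pair(pair(b, c), f(pair(pair(c, b), b), pair(b, b))), c)), pair(b, b)))   [R1 at 2.1.1.2]
2. f(pair(pair(c, b), c), f(pair(pair(c, b), f(pair(pair(b, c), f(pair(pair(c, b), b), pair(b, b))), c)), pair(b, b)))  →  f(pair(pair(c, b), c), f(pair(pair(b, c), f(pair(pair(c, b), b), pair(b, b))), c))   [R1 at 2]
3. f(pair(pair(c, b), c), f(pair(pair(b, c), f(pair(pair(c, b), b), pair(b, b))), c))  →  f(pair(pair(c, b), c), f(pair(pair(b, c), b), c))   [R1 at 2.1.2]
4. f(pair(pair(c, b), c), f(pair(pair(b, c), b), c))  →  f(pair(pair(c, b), c), pair(b, b))   [R6 at 2]
5. f(pair(pair(c, b), c), pair(b, b))  →  c   [R1 at ε]

c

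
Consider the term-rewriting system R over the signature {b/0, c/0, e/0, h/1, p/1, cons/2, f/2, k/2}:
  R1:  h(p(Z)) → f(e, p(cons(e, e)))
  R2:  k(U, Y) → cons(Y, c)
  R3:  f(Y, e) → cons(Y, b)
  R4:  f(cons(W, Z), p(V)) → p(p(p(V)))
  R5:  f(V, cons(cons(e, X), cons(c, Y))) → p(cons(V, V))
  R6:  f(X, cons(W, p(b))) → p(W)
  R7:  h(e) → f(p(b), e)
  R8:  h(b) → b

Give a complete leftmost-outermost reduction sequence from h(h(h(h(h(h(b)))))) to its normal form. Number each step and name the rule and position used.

b

1. h(h(h(h(h(h(b))))))  →  h(h(h(h(h(b)))))   [R8 at 1.1.1.1.1]
2. h(h(h(h(h(b)))))  →  h(h(h(h(b))))   [R8 at 1.1.1.1]
3. h(h(h(h(b))))  →  h(h(h(b)))   [R8 at 1.1.1]
4. h(h(h(b)))  →  h(h(b))   [R8 at 1.1]
5. h(h(b))  →  h(b)   [R8 at 1]
6. h(b)  →  b   [R8 at ε]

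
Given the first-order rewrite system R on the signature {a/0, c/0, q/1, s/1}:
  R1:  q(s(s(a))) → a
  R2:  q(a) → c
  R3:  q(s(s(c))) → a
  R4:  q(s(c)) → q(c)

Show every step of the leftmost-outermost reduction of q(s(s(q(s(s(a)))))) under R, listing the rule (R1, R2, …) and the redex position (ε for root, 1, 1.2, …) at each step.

a

1. q(s(s(q(s(s(a))))))  →  q(s(s(a)))   [R1 at 1.1.1]
2. q(s(s(a)))  →  a   [R1 at ε]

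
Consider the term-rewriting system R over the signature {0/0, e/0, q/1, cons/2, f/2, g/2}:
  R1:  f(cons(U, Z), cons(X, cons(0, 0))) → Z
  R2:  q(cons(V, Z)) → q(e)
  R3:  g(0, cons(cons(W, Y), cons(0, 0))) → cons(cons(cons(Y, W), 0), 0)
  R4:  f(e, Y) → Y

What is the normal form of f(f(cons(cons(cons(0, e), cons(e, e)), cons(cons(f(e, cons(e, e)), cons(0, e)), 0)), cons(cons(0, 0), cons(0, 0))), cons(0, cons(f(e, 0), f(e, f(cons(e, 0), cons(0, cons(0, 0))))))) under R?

0

1. f(f(cons(cons(cons(0, e), cons(e, e)), cons(cons(f(e, cons(e, e)), cons(0, e)), 0)), cons(cons(0, 0), cons(0, 0))), cons(0, cons(f(e, 0), f(e, f(cons(e, 0), cons(0, cons(0, 0)))))))  →  f(cons(cons(f(e, cons(e, e)), cons(0, e)), 0), cons(0, cons(f(e, 0), f(e, f(cons(e, 0), cons(0, cons(0, 0)))))))   [R1 at 1]
2. f(cons(cons(f(e, cons(e, e)), cons(0, e)), 0), cons(0, cons(f(e, 0), f(e, f(cons(e, 0), cons(0, cons(0, 0)))))))  →  f(cons(cons(cons(e, e), cons(0, e)), 0), cons(0, cons(f(e, 0), f(e, f(cons(e, 0), cons(0, cons(0, 0)))))))   [R4 at 1.1.1]
3. f(cons(cons(cons(e, e), cons(0, e)), 0), cons(0, cons(f(e, 0), f(e, f(cons(e, 0), cons(0, cons(0, 0)))))))  →  f(cons(cons(cons(e, e), cons(0, e)), 0), cons(0, cons(0, f(e, f(cons(e, 0), cons(0, cons(0, 0)))))))   [R4 at 2.2.1]
4. f(cons(cons(cons(e, e), cons(0, e)), 0), cons(0, cons(0, f(e, f(cons(e, 0), cons(0, cons(0, 0)))))))  →  f(cons(cons(cons(e, e), cons(0, e)), 0), cons(0, cons(0, f(cons(e, 0), cons(0, cons(0, 0))))))   [R4 at 2.2.2]
5. f(cons(cons(cons(e, e), cons(0, e)), 0), cons(0, cons(0, f(cons(e, 0), cons(0, cons(0, 0))))))  →  f(cons(cons(cons(e, e), cons(0, e)), 0), cons(0, cons(0, 0)))   [R1 at 2.2.2]
6. f(cons(cons(cons(e, e), cons(0, e)), 0), cons(0, cons(0, 0)))  →  0   [R1 at ε]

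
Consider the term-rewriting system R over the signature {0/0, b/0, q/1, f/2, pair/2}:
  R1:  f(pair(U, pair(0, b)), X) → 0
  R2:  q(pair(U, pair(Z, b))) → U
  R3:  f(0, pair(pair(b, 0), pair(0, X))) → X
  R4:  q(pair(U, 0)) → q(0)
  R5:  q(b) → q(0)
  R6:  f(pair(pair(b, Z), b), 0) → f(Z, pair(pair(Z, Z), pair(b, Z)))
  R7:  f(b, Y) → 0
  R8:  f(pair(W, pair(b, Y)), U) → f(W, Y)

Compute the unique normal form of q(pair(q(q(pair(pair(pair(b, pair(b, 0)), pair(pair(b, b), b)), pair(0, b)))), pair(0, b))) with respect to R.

pair(b, pair(b, 0))

1. q(pair(q(q(pair(pair(pair(b, pair(b, 0)), pair(pair(b, b), b)), pair(0, b)))), pair(0, b)))  →  q(q(pair(pair(pair(b, pair(b, 0)), pair(pair(b, b), b)), pair(0, b))))   [R2 at ε]
2. q(q(pair(pair(pair(b, pair(b, 0)), pair(pair(b, b), b)), pair(0, b))))  →  q(pair(pair(b, pair(b, 0)), pair(pair(b, b), b)))   [R2 at 1]
3. q(pair(pair(b, pair(b, 0)), pair(pair(b, b), b)))  →  pair(b, pair(b, 0))   [R2 at ε]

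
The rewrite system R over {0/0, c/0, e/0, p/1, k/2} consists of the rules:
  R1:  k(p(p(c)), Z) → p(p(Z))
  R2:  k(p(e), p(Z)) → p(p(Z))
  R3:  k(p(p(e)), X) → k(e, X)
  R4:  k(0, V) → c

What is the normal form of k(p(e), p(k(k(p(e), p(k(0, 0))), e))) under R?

1. k(p(e), p(k(k(p(e), p(k(0, 0))), e)))  →  p(p(k(k(p(e), p(k(0, 0))), e)))   [R2 at ε]
2. p(p(k(k(p(e), p(k(0, 0))), e)))  →  p(p(k(p(p(k(0, 0))), e)))   [R2 at 1.1.1]
3. p(p(k(p(p(k(0, 0))), e)))  →  p(p(k(p(p(c)), e)))   [R4 at 1.1.1.1.1]
4. p(p(k(p(p(c)), e)))  →  p(p(p(p(e))))   [R1 at 1.1]

p(p(p(p(e))))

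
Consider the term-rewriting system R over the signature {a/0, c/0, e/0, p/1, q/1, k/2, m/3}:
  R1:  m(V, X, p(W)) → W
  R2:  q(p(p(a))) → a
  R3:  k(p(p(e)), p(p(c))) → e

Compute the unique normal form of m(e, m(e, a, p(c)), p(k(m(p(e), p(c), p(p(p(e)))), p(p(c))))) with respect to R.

e

1. m(e, m(e, a, p(c)), p(k(m(p(e), p(c), p(p(p(e)))), p(p(c)))))  →  k(m(p(e), p(c), p(p(p(e)))), p(p(c)))   [R1 at ε]
2. k(m(p(e), p(c), p(p(p(e)))), p(p(c)))  →  k(p(p(e)), p(p(c)))   [R1 at 1]
3. k(p(p(e)), p(p(c)))  →  e   [R3 at ε]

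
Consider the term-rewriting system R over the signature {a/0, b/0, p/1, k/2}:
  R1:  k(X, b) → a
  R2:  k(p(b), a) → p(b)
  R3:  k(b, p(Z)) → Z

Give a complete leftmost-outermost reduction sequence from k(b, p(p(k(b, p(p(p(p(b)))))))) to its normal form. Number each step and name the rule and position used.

p(p(p(p(b))))

1. k(b, p(p(k(b, p(p(p(p(b))))))))  →  p(k(b, p(p(p(p(b))))))   [R3 at ε]
2. p(k(b, p(p(p(p(b))))))  →  p(p(p(p(b))))   [R3 at 1]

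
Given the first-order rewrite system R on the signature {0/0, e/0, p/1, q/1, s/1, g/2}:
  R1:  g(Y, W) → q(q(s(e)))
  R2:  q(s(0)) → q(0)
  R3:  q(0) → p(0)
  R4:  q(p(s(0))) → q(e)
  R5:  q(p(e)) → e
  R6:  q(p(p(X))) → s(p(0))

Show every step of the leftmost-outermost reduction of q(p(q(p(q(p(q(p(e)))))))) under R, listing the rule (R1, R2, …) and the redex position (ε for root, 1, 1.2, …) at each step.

1. q(p(q(p(q(p(q(p(e))))))))  →  q(p(q(p(q(p(e))))))   [R5 at 1.1.1.1.1.1]
2. q(p(q(p(q(p(e))))))  →  q(p(q(p(e))))   [R5 at 1.1.1.1]
3. q(p(q(p(e))))  →  q(p(e))   [R5 at 1.1]
4. q(p(e))  →  e   [R5 at ε]

e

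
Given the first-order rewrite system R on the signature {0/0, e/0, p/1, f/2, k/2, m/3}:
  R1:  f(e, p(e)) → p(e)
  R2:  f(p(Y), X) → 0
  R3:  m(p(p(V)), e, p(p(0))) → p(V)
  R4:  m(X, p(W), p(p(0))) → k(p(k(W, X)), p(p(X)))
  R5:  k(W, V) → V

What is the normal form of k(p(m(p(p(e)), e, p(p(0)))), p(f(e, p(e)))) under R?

1. k(p(m(p(p(e)), e, p(p(0)))), p(f(e, p(e))))  →  p(f(e, p(e)))   [R5 at ε]
2. p(f(e, p(e)))  →  p(p(e))   [R1 at 1]

p(p(e))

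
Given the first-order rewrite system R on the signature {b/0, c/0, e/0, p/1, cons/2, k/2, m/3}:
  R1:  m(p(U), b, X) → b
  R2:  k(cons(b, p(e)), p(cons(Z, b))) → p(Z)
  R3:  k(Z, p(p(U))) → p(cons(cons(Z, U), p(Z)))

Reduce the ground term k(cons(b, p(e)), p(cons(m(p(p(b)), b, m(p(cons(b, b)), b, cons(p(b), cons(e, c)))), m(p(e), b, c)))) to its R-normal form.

p(b)

1. k(cons(b, p(e)), p(cons(m(p(p(b)), b, m(p(cons(b, b)), b, cons(p(b), cons(e, c)))), m(p(e), b, c))))  →  k(cons(b, p(e)), p(cons(b, m(p(e), b, c))))   [R1 at 2.1.1]
2. k(cons(b, p(e)), p(cons(b, m(p(e), b, c))))  →  k(cons(b, p(e)), p(cons(b, b)))   [R1 at 2.1.2]
3. k(cons(b, p(e)), p(cons(b, b)))  →  p(b)   [R2 at ε]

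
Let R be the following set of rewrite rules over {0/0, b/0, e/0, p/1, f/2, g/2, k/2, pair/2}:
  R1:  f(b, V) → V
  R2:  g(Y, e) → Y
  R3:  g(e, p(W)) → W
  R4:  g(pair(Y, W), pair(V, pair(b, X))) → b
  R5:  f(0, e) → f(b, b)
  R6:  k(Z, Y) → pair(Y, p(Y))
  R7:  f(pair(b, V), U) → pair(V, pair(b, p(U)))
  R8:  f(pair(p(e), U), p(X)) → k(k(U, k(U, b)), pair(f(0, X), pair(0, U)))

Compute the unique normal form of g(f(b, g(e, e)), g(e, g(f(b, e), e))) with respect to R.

e

1. g(f(b, g(e, e)), g(e, g(f(b, e), e)))  →  g(g(e, e), g(e, g(f(b, e), e)))   [R1 at 1]
2. g(g(e, e), g(e, g(f(b, e), e)))  →  g(e, g(e, g(f(b, e), e)))   [R2 at 1]
3. g(e, g(e, g(f(b, e), e)))  →  g(e, g(e, f(b, e)))   [R2 at 2.2]
4. g(e, g(e, f(b, e)))  →  g(e, g(e, e))   [R1 at 2.2]
5. g(e, g(e, e))  →  g(e, e)   [R2 at 2]
6. g(e, e)  →  e   [R2 at ε]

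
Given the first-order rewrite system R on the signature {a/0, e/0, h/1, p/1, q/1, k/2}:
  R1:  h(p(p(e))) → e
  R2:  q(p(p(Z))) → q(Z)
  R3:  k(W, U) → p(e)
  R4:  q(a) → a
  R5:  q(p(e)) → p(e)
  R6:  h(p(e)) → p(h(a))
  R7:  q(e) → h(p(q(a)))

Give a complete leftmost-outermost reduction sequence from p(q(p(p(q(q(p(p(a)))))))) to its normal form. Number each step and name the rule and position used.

1. p(q(p(p(q(q(p(p(a))))))))  →  p(q(q(q(p(p(a))))))   [R2 at 1]
2. p(q(q(q(p(p(a))))))  →  p(q(q(q(a))))   [R2 at 1.1.1]
3. p(q(q(q(a))))  →  p(q(q(a)))   [R4 at 1.1.1]
4. p(q(q(a)))  →  p(q(a))   [R4 at 1.1]
5. p(q(a))  →  p(a)   [R4 at 1]

p(a)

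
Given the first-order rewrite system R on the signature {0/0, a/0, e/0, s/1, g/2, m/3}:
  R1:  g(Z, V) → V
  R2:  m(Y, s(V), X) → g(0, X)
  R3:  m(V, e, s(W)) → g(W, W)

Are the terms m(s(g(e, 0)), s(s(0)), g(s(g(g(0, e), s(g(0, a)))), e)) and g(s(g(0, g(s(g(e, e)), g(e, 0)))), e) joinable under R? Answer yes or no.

Reduce t₁ = m(s(g(e, 0)), s(s(0)), g(s(g(g(0, e), s(g(0, a)))), e)):
1. m(s(g(e, 0)), s(s(0)), g(s(g(g(0, e), s(g(0, a)))), e))  →  g(0, g(s(g(g(0, e), s(g(0, a)))), e))   [R2 at ε]
2. g(0, g(s(g(g(0, e), s(g(0, a)))), e))  →  g(s(g(g(0, e), s(g(0, a)))), e)   [R1 at ε]
3. g(s(g(g(0, e), s(g(0, a)))), e)  →  e   [R1 at ε]

Reduce t₂ = g(s(g(0, g(s(g(e, e)), g(e, 0)))), e):
1. g(s(g(0, g(s(g(e, e)), g(e, 0)))), e)  →  e   [R1 at ε]

yes — NF(t₁) = e, NF(t₂) = e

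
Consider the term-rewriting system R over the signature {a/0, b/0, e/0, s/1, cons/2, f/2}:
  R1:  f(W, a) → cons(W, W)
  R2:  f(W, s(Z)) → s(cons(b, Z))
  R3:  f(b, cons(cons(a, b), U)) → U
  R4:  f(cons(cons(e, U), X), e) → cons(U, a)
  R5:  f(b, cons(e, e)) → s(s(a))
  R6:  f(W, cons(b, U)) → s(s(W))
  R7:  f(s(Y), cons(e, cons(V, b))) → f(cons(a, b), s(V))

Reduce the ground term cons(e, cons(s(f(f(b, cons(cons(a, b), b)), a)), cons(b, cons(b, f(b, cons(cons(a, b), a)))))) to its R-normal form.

cons(e, cons(s(cons(b, b)), cons(b, cons(b, a))))

1. cons(e, cons(s(f(f(b, cons(cons(a, b), b)), a)), cons(b, cons(b, f(b, cons(cons(a, b), a))))))  →  cons(e, cons(s(cons(f(b, cons(cons(a, b), b)), f(b, cons(cons(a, b), b)))), cons(b, cons(b, f(b, cons(cons(a, b), a))))))   [R1 at 2.1.1]
2. cons(e, cons(s(cons(f(b, cons(cons(a, b), b)), f(b, cons(cons(a, b), b)))), cons(b, cons(b, f(b, cons(cons(a, b), a))))))  →  cons(e, cons(s(cons(b, f(b, cons(cons(a, b), b)))), cons(b, cons(b, f(b, cons(cons(a, b), a))))))   [R3 at 2.1.1.1]
3. cons(e, cons(s(cons(b, f(b, cons(cons(a, b), b)))), cons(b, cons(b, f(b, cons(cons(a, b), a))))))  →  cons(e, cons(s(cons(b, b)), cons(b, cons(b, f(b, cons(cons(a, b), a))))))   [R3 at 2.1.1.2]
4. cons(e, cons(s(cons(b, b)), cons(b, cons(b, f(b, cons(cons(a, b), a))))))  →  cons(e, cons(s(cons(b, b)), cons(b, cons(b, a))))   [R3 at 2.2.2.2]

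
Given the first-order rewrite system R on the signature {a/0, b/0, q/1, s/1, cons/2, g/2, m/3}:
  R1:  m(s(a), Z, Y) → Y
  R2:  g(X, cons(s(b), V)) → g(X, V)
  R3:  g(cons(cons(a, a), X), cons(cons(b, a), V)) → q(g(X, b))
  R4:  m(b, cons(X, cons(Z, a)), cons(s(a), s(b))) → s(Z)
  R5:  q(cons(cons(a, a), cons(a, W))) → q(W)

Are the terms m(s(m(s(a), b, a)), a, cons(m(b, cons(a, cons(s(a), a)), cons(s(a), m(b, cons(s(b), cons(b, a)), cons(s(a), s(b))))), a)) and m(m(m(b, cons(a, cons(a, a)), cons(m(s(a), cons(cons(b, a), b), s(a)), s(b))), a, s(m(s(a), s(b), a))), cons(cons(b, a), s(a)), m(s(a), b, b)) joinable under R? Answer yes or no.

no — NF(t₁) = cons(s(s(a)), a), NF(t₂) = b

Reduce t₁ = m(s(m(s(a), b, a)), a, cons(m(b, cons(a, cons(s(a), a)), cons(s(a), m(b, cons(s(b), cons(b, a)), cons(s(a), s(b))))), a)):
1. m(s(m(s(a), b, a)), a, cons(m(b, cons(a, cons(s(a), a)), cons(s(a), m(b, cons(s(b), cons(b, a)), cons(s(a), s(b))))), a))  →  m(s(a), a, cons(m(b, cons(a, cons(s(a), a)), cons(s(a), m(b, cons(s(b), cons(b, a)), cons(s(a), s(b))))), a))   [R1 at 1.1]
2. m(s(a), a, cons(m(b, cons(a, cons(s(a), a)), cons(s(a), m(b, cons(s(b), cons(b, a)), cons(s(a), s(b))))), a))  →  cons(m(b, cons(a, cons(s(a), a)), cons(s(a), m(b, cons(s(b), cons(b, a)), cons(s(a), s(b))))), a)   [R1 at ε]
3. cons(m(b, cons(a, cons(s(a), a)), cons(s(a), m(b, cons(s(b), cons(b, a)), cons(s(a), s(b))))), a)  →  cons(m(b, cons(a, cons(s(a), a)), cons(s(a), s(b))), a)   [R4 at 1.3.2]
4. cons(m(b, cons(a, cons(s(a), a)), cons(s(a), s(b))), a)  →  cons(s(s(a)), a)   [R4 at 1]

Reduce t₂ = m(m(m(b, cons(a, cons(a, a)), cons(m(s(a), cons(cons(b, a), b), s(a)), s(b))), a, s(m(s(a), s(b), a))), cons(cons(b, a), s(a)), m(s(a), b, b)):
1. m(m(m(b, cons(a, cons(a, a)), cons(m(s(a), cons(cons(b, a), b), s(a)), s(b))), a, s(m(s(a), s(b), a))), cons(cons(b, a), s(a)), m(s(a), b, b))  →  m(m(m(b, cons(a, cons(a, a)), cons(s(a), s(b))), a, s(m(s(a), s(b), a))), cons(cons(b, a), s(a)), m(s(a), b, b))   [R1 at 1.1.3.1]
2. m(m(m(b, cons(a, cons(a, a)), cons(s(a), s(b))), a, s(m(s(a), s(b), a))), cons(cons(b, a), s(a)), m(s(a), b, b))  →  m(m(s(a), a, s(m(s(a), s(b), a))), cons(cons(b, a), s(a)), m(s(a), b, b))   [R4 at 1.1]
3. m(m(s(a), a, s(m(s(a), s(b), a))), cons(cons(b, a), s(a)), m(s(a), b, b))  →  m(s(m(s(a), s(b), a)), cons(cons(b, a), s(a)), m(s(a), b, b))   [R1 at 1]
4. m(s(m(s(a), s(b), a)), cons(cons(b, a), s(a)), m(s(a), b, b))  →  m(s(a), cons(cons(b, a), s(a)), m(s(a), b, b))   [R1 at 1.1]
5. m(s(a), cons(cons(b, a), s(a)), m(s(a), b, b))  →  m(s(a), b, b)   [R1 at ε]
6. m(s(a), b, b)  →  b   [R1 at ε]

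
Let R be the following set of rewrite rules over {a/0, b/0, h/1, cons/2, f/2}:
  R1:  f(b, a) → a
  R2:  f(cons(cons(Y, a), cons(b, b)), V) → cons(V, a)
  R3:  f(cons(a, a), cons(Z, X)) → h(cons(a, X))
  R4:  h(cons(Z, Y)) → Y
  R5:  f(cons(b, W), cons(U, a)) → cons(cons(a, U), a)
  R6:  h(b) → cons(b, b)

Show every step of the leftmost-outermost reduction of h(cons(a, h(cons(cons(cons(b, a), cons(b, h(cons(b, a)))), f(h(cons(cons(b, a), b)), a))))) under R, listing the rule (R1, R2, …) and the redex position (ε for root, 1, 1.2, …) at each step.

1. h(cons(a, h(cons(cons(cons(b, a), cons(b, h(cons(b, a)))), f(h(cons(cons(b, a), b)), a)))))  →  h(cons(cons(cons(b, a), cons(b, h(cons(b, a)))), f(h(cons(cons(b, a), b)), a)))   [R4 at ε]
2. h(cons(cons(cons(b, a), cons(b, h(cons(b, a)))), f(h(cons(cons(b, a), b)), a)))  →  f(h(cons(cons(b, a), b)), a)   [R4 at ε]
3. f(h(cons(cons(b, a), b)), a)  →  f(b, a)   [R4 at 1]
4. f(b, a)  →  a   [R1 at ε]

a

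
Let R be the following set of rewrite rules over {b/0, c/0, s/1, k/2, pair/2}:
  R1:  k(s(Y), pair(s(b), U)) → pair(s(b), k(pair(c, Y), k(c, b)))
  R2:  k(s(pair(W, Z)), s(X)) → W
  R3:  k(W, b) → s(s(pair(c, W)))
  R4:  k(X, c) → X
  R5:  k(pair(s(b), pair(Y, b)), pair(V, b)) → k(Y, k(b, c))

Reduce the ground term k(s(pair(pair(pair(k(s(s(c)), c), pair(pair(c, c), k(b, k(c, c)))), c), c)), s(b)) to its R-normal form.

pair(pair(s(s(c)), pair(pair(c, c), b)), c)

1. k(s(pair(pair(pair(k(s(s(c)), c), pair(pair(c, c), k(b, k(c, c)))), c), c)), s(b))  →  pair(pair(k(s(s(c)), c), pair(pair(c, c), k(b, k(c, c)))), c)   [R2 at ε]
2. pair(pair(k(s(s(c)), c), pair(pair(c, c), k(b, k(c, c)))), c)  →  pair(pair(s(s(c)), pair(pair(c, c), k(b, k(c, c)))), c)   [R4 at 1.1]
3. pair(pair(s(s(c)), pair(pair(c, c), k(b, k(c, c)))), c)  →  pair(pair(s(s(c)), pair(pair(c, c), k(b, c))), c)   [R4 at 1.2.2.2]
4. pair(pair(s(s(c)), pair(pair(c, c), k(b, c))), c)  →  pair(pair(s(s(c)), pair(pair(c, c), b)), c)   [R4 at 1.2.2]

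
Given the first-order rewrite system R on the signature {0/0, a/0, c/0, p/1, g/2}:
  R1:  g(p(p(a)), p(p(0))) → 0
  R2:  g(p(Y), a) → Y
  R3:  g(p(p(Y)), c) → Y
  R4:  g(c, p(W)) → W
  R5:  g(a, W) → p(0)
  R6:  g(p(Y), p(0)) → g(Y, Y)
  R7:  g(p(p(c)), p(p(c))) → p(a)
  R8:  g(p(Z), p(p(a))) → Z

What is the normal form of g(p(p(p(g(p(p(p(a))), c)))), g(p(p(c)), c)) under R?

p(p(a))

1. g(p(p(p(g(p(p(p(a))), c)))), g(p(p(c)), c))  →  g(p(p(p(p(a)))), g(p(p(c)), c))   [R3 at 1.1.1.1]
2. g(p(p(p(p(a)))), g(p(p(c)), c))  →  g(p(p(p(p(a)))), c)   [R3 at 2]
3. g(p(p(p(p(a)))), c)  →  p(p(a))   [R3 at ε]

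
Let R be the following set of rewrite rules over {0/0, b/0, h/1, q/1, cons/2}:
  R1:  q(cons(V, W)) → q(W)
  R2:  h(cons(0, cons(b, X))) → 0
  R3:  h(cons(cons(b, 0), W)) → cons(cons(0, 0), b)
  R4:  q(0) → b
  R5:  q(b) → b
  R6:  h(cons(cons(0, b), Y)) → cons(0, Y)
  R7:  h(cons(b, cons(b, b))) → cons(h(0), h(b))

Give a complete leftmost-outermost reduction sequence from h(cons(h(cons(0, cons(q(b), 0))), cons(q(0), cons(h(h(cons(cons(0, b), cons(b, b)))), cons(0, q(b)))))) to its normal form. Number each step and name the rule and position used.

0

1. h(cons(h(cons(0, cons(q(b), 0))), cons(q(0), cons(h(h(cons(cons(0, b), cons(b, b)))), cons(0, q(b))))))  →  h(cons(h(cons(0, cons(b, 0))), cons(q(0), cons(h(h(cons(cons(0, b), cons(b, b)))), cons(0, q(b))))))   [R5 at 1.1.1.2.1]
2. h(cons(h(cons(0, cons(b, 0))), cons(q(0), cons(h(h(cons(cons(0, b), cons(b, b)))), cons(0, q(b))))))  →  h(cons(0, cons(q(0), cons(h(h(cons(cons(0, b), cons(b, b)))), cons(0, q(b))))))   [R2 at 1.1]
3. h(cons(0, cons(q(0), cons(h(h(cons(cons(0, b), cons(b, b)))), cons(0, q(b))))))  →  h(cons(0, cons(b, cons(h(h(cons(cons(0, b), cons(b, b)))), cons(0, q(b))))))   [R4 at 1.2.1]
4. h(cons(0, cons(b, cons(h(h(cons(cons(0, b), cons(b, b)))), cons(0, q(b))))))  →  0   [R2 at ε]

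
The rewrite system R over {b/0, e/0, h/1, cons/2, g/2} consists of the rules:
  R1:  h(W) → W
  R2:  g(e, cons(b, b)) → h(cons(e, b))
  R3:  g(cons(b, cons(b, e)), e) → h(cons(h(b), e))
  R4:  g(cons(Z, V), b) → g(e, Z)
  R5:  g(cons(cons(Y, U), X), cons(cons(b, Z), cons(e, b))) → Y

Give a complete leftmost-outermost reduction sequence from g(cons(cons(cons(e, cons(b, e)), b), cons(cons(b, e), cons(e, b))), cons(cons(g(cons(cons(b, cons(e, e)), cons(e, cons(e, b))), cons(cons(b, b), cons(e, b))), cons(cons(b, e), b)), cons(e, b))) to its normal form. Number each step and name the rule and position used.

cons(e, cons(b, e))

1. g(cons(cons(cons(e, cons(b, e)), b), cons(cons(b, e), cons(e, b))), cons(cons(g(cons(cons(b, cons(e, e)), cons(e, cons(e, b))), cons(cons(b, b), cons(e, b))), cons(cons(b, e), b)), cons(e, b)))  →  g(cons(cons(cons(e, cons(b, e)), b), cons(cons(b, e), cons(e, b))), cons(cons(b, cons(cons(b, e), b)), cons(e, b)))   [R5 at 2.1.1]
2. g(cons(cons(cons(e, cons(b, e)), b), cons(cons(b, e), cons(e, b))), cons(cons(b, cons(cons(b, e), b)), cons(e, b)))  →  cons(e, cons(b, e))   [R5 at ε]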